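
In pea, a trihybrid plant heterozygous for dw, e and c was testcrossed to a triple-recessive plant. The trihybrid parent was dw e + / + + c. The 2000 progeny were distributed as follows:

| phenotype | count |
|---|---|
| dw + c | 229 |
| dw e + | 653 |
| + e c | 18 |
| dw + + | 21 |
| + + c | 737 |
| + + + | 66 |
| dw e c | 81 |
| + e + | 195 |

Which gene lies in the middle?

The two rarest classes, dw + + and + e c, are the double crossovers. Comparing them with the parentals, only the e allele has switched, so e is the middle locus and the order is dw – e – c.

e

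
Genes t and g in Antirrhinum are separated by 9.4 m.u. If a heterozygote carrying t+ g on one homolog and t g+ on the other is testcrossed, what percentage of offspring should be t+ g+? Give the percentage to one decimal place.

4.7%

A map distance of 9.4 m.u. corresponds to a recombination frequency of 0.094.
The F1 is t+ g / t g+, so t+ g+ is a recombinant gamete class with expected frequency r/2 = 0.094/2 = 0.0470.
That is 0.0470 = 4.7% of the progeny.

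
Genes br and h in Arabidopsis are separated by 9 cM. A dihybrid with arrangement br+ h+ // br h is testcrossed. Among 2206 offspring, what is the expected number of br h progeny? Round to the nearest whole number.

1004

A map distance of 9 cM corresponds to a recombination frequency of 0.090.
The F1 is br+ h+ / br h, so br h is a parental gamete class with expected frequency (1 − r)/2 = 0.910/2 = 0.4550.
Expected number = 0.4550 × 2206 = 1003.73 ≈ 1004.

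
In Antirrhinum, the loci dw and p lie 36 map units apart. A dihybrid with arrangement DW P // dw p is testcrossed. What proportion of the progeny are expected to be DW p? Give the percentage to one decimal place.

A map distance of 36 map units corresponds to a recombination frequency of 0.360.
The F1 is DW P / dw p, so DW p is a recombinant gamete class with expected frequency r/2 = 0.360/2 = 0.1800.
That is 0.1800 = 18.0% of the progeny.

18.0%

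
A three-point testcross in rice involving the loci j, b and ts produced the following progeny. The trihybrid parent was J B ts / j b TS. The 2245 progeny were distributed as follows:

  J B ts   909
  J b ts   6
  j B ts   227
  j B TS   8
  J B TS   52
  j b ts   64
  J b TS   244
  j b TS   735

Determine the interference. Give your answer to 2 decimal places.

0.50

The two rarest classes, J b ts and j B TS, are the double crossovers. Comparing them with the parentals, only the b allele has switched, so b is the middle locus and the order is j – b – ts.
j–b: (471 + 14)/2245 = 0.2160; b–ts: (116 + 14)/2245 = 0.0579.
Expected DCO frequency = 0.2160 × 0.0579 ≈ 0.01251; observed = 14/2245 ≈ 0.00624.
Coefficient of coincidence = 0.00624/0.01251 ≈ 0.50; interference = 1 − 0.50 = 0.50.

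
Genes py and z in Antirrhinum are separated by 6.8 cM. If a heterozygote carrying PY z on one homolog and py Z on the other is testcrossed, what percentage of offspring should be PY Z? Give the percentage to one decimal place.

3.4%

A map distance of 6.8 cM corresponds to a recombination frequency of 0.068.
The F1 is PY z / py Z, so PY Z is a recombinant gamete class with expected frequency r/2 = 0.068/2 = 0.0340.
That is 0.0340 = 3.4% of the progeny.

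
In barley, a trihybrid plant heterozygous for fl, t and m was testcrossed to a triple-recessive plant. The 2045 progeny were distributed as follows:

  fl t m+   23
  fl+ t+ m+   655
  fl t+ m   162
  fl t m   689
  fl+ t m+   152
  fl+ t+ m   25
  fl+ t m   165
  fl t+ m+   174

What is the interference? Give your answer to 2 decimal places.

The two most frequent reciprocal classes, fl+ t+ m+ and fl t m, are the parental types, so the F1 was fl+ t+ m+ / fl t m.
The two rarest classes, fl+ t+ m and fl t m+, are the double crossovers. Comparing them with the parentals, only the m allele has switched, so m is the middle locus and the order is fl – m – t.
fl–m: (339 + 48)/2045 = 0.1892; m–t: (314 + 48)/2045 = 0.1770.
Expected DCO frequency = 0.1892 × 0.1770 ≈ 0.03349; observed = 48/2045 ≈ 0.02347.
Coefficient of coincidence = 0.02347/0.03349 ≈ 0.70; interference = 1 − 0.70 = 0.30.

0.30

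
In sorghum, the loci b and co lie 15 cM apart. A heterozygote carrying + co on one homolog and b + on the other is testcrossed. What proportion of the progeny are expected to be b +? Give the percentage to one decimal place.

A map distance of 15 cM corresponds to a recombination frequency of 0.150.
The F1 is + co / b +, so b + is a parental gamete class with expected frequency (1 − r)/2 = 0.850/2 = 0.4250.
That is 0.4250 = 42.5% of the progeny.

42.5%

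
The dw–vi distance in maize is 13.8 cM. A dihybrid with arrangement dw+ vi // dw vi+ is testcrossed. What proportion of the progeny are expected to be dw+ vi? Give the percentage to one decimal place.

A map distance of 13.8 cM corresponds to a recombination frequency of 0.138.
The F1 is dw+ vi / dw vi+, so dw+ vi is a parental gamete class with expected frequency (1 − r)/2 = 0.862/2 = 0.4310.
That is 0.4310 = 43.1% of the progeny.

43.1%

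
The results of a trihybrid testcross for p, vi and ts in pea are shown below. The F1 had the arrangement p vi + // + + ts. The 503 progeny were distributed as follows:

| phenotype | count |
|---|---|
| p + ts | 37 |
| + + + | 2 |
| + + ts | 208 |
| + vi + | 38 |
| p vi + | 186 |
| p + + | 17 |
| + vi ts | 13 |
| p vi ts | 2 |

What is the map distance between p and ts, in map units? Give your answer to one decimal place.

The two rarest classes, p vi ts and + + +, are the double crossovers. Comparing them with the parentals, only the ts allele has switched, so ts is the middle locus and the order is vi – ts – p.
Crossovers in the ts–p interval produce the single-crossover classes + vi + and p + ts (38 + 37 = 75) plus the double crossovers (4).
RF(ts–p) = (75 + 4) / 503 = 79/503 = 0.1571 → 15.7 map units.

15.7 map units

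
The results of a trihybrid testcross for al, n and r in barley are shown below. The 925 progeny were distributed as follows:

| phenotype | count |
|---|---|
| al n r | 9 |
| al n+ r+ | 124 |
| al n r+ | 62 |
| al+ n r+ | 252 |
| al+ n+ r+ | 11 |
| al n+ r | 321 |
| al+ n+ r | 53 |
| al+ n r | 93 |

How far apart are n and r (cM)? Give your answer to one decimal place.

25.6 cM

The two most frequent reciprocal classes, al n+ r and al+ n r+, are the parental types, so the F1 was al n+ r / al+ n r+.
The two rarest classes, al n r and al+ n+ r+, are the double crossovers. Comparing them with the parentals, only the n allele has switched, so n is the middle locus and the order is al – n – r.
Crossovers in the n–r interval produce the single-crossover classes al n+ r+ and al+ n r (124 + 93 = 217) plus the double crossovers (20).
RF(n–r) = (217 + 20) / 925 = 237/925 = 0.2562 → 25.6 cM.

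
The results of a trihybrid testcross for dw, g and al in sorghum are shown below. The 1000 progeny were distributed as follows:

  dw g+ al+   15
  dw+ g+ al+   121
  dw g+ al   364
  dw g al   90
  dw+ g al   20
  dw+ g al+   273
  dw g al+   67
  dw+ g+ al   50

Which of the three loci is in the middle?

al

The two most frequent reciprocal classes, dw+ g al+ and dw g+ al, are the parental types, so the F1 was dw+ g al+ / dw g+ al.
The two rarest classes, dw+ g al and dw g+ al+, are the double crossovers. Comparing them with the parentals, only the al allele has switched, so al is the middle locus and the order is g – al – dw.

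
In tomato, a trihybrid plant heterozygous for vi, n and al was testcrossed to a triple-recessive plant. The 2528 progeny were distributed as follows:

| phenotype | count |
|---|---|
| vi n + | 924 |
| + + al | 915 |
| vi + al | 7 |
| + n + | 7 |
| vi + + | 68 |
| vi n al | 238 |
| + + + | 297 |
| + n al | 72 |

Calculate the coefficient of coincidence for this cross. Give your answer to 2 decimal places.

The two most frequent reciprocal classes, + + al and vi n +, are the parental types, so the F1 was + + al / vi n +.
The two rarest classes, vi + al and + n +, are the double crossovers. Comparing them with the parentals, only the vi allele has switched, so vi is the middle locus and the order is al – vi – n.
al–vi: (535 + 14)/2528 = 0.2172; vi–n: (140 + 14)/2528 = 0.0609.
Expected DCO frequency = 0.2172 × 0.0609 ≈ 0.01323; observed = 14/2528 ≈ 0.00554.
Coefficient of coincidence = 0.00554/0.01323 ≈ 0.42.

0.42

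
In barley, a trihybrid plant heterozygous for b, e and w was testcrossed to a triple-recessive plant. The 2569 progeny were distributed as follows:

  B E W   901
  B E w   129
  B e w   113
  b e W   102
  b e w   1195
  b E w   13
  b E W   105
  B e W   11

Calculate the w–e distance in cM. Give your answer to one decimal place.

The two most frequent reciprocal classes, B E W and b e w, are the parental types, so the F1 was B E W / b e w.
The two rarest classes, B e W and b E w, are the double crossovers. Comparing them with the parentals, only the e allele has switched, so e is the middle locus and the order is w – e – b.
Crossovers in the w–e interval produce the single-crossover classes B E w and b e W (129 + 102 = 231) plus the double crossovers (24).
RF(w–e) = (231 + 24) / 2569 = 255/2569 = 0.0993 → 9.9 cM.

9.9 cM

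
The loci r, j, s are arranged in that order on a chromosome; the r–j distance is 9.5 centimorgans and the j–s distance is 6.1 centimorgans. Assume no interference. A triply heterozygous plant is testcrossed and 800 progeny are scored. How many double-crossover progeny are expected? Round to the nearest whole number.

Map distances give recombination frequencies of 0.095 and 0.061 for the two intervals.
With no interference, expected double-crossover frequency = 0.095 × 0.061 = 0.00579.
Expected number = 0.00579 × 800 = 4.64 ≈ 5.

5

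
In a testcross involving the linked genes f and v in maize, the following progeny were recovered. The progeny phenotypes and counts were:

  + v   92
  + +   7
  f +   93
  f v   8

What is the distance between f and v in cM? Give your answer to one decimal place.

The two most frequent classes, + v (92) and f + (93), are the parental types, so the F1 was + v / f +.
The recombinant classes are + + and f v: 7 + 8 = 15.
Recombination frequency = 15/200 = 0.0750 ≈ 7.5%, i.e. 7.5 cM.

7.5 cM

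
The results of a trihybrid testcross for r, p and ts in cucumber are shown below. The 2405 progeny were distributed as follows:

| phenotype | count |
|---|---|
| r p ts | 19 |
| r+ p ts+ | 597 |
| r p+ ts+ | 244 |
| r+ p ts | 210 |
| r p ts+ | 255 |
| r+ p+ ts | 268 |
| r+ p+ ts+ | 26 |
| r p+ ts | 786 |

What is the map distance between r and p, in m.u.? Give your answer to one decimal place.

23.6 m.u.

The two most frequent reciprocal classes, r p+ ts and r+ p ts+, are the parental types, so the F1 was r p+ ts / r+ p ts+.
The two rarest classes, r p ts and r+ p+ ts+, are the double crossovers. Comparing them with the parentals, only the p allele has switched, so p is the middle locus and the order is ts – p – r.
Crossovers in the p–r interval produce the single-crossover classes r+ p+ ts and r p ts+ (268 + 255 = 523) plus the double crossovers (45).
RF(p–r) = (523 + 45) / 2405 = 568/2405 = 0.2362 → 23.6 m.u.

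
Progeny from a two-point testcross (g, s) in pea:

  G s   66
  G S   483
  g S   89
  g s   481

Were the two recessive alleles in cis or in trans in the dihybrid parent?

The two most frequent classes are G S (483) and g s (481); these are the parental (non-recombinant) types.
So the F1 carried G S on one chromosome and g s on the other — the recessive alleles are on the same chromosome (cis / coupling).

cis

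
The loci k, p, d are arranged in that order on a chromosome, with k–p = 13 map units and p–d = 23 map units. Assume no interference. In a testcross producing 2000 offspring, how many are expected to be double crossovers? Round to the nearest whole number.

Map distances give recombination frequencies of 0.130 and 0.230 for the two intervals.
With no interference, expected double-crossover frequency = 0.130 × 0.230 = 0.02990.
Expected number = 0.02990 × 2000 = 59.80 ≈ 60.

60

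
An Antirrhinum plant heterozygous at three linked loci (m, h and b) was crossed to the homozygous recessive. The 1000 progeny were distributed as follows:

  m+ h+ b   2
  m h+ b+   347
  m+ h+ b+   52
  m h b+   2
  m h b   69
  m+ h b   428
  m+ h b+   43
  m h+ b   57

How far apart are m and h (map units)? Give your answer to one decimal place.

The two most frequent reciprocal classes, m h+ b+ and m+ h b, are the parental types, so the F1 was m h+ b+ / m+ h b.
The two rarest classes, m h b+ and m+ h+ b, are the double crossovers. Comparing them with the parentals, only the h allele has switched, so h is the middle locus and the order is m – h – b.
Crossovers in the m–h interval produce the single-crossover classes m+ h+ b+ and m h b (52 + 69 = 121) plus the double crossovers (4).
RF(m–h) = (121 + 4) / 1000 = 125/1000 = 0.1250 → 12.5 map units.

12.5 map units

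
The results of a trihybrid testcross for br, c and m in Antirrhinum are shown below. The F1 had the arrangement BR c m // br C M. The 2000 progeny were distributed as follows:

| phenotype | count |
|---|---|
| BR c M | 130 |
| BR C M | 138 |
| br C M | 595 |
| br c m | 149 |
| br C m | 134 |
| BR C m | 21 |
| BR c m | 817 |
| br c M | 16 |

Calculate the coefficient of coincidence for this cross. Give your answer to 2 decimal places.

0.76

The two rarest classes, BR C m and br c M, are the double crossovers. Comparing them with the parentals, only the c allele has switched, so c is the middle locus and the order is br – c – m.
br–c: (287 + 37)/2000 = 0.1620; c–m: (264 + 37)/2000 = 0.1505.
Expected DCO frequency = 0.1620 × 0.1505 ≈ 0.02438; observed = 37/2000 ≈ 0.01850.
Coefficient of coincidence = 0.01850/0.02438 ≈ 0.76.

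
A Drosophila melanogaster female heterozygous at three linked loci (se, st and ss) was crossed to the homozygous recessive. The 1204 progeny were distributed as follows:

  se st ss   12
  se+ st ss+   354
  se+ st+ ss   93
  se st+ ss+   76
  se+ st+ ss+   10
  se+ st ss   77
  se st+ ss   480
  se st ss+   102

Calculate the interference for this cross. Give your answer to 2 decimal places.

0.30

The two most frequent reciprocal classes, se+ st ss+ and se st+ ss, are the parental types, so the F1 was se+ st ss+ / se st+ ss.
The two rarest classes, se+ st+ ss+ and se st ss, are the double crossovers. Comparing them with the parentals, only the st allele has switched, so st is the middle locus and the order is se – st – ss.
se–st: (195 + 22)/1204 = 0.1802; st–ss: (153 + 22)/1204 = 0.1453.
Expected DCO frequency = 0.1802 × 0.1453 ≈ 0.02618; observed = 22/1204 ≈ 0.01827.
Coefficient of coincidence = 0.01827/0.02618 ≈ 0.70; interference = 1 − 0.70 = 0.30.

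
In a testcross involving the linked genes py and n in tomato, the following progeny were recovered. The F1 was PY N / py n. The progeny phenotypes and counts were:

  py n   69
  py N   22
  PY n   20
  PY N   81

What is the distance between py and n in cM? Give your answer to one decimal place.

21.9 cM

The recombinant classes are PY n and py N: 20 + 22 = 42.
Recombination frequency = 42/192 = 0.2188 ≈ 21.9%, i.e. 21.9 cM.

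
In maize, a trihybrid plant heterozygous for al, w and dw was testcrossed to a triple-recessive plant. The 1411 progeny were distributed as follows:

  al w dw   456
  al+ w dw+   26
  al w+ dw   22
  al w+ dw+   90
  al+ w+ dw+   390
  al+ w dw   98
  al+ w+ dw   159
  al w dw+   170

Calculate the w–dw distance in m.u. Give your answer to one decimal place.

The two most frequent reciprocal classes, al w dw and al+ w+ dw+, are the parental types, so the F1 was al w dw / al+ w+ dw+.
The two rarest classes, al w+ dw and al+ w dw+, are the double crossovers. Comparing them with the parentals, only the w allele has switched, so w is the middle locus and the order is al – w – dw.
Crossovers in the w–dw interval produce the single-crossover classes al w dw+ and al+ w+ dw (170 + 159 = 329) plus the double crossovers (48).
RF(w–dw) = (329 + 48) / 1411 = 377/1411 = 0.2672 → 26.7 m.u.

26.7 m.u.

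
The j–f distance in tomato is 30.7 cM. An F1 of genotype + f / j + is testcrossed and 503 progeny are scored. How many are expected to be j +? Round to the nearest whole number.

A map distance of 30.7 cM corresponds to a recombination frequency of 0.307.
The F1 is + f / j +, so j + is a parental gamete class with expected frequency (1 − r)/2 = 0.693/2 = 0.3465.
Expected number = 0.3465 × 503 = 174.29 ≈ 174.

174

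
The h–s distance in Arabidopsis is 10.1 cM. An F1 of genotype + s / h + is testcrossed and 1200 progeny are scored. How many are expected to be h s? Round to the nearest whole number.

61

A map distance of 10.1 cM corresponds to a recombination frequency of 0.101.
The F1 is + s / h +, so h s is a recombinant gamete class with expected frequency r/2 = 0.101/2 = 0.0505.
Expected number = 0.0505 × 1200 = 60.60 ≈ 61.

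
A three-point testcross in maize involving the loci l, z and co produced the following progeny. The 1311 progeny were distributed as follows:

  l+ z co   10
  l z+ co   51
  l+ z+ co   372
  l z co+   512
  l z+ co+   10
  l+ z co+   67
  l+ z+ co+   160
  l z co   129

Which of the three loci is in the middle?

z

The two most frequent reciprocal classes, l z co+ and l+ z+ co, are the parental types, so the F1 was l z co+ / l+ z+ co.
The two rarest classes, l z+ co+ and l+ z co, are the double crossovers. Comparing them with the parentals, only the z allele has switched, so z is the middle locus and the order is co – z – l.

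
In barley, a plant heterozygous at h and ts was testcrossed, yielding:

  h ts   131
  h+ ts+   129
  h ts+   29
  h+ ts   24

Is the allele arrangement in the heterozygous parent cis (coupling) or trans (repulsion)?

The two most frequent classes are h+ ts+ (129) and h ts (131); these are the parental (non-recombinant) types.
So the F1 carried h+ ts+ on one chromosome and h ts on the other — the recessive alleles are on the same chromosome (cis / coupling).

cis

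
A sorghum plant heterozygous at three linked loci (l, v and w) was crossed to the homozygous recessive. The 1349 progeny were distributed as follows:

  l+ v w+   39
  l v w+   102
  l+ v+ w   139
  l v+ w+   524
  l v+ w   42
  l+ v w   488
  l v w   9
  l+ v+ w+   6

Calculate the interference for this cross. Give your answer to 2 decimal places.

0.18

The two most frequent reciprocal classes, l v+ w+ and l+ v w, are the parental types, so the F1 was l v+ w+ / l+ v w.
The two rarest classes, l+ v+ w+ and l v w, are the double crossovers. Comparing them with the parentals, only the l allele has switched, so l is the middle locus and the order is v – l – w.
v–l: (241 + 15)/1349 = 0.1898; l–w: (81 + 15)/1349 = 0.0712.
Expected DCO frequency = 0.1898 × 0.0712 ≈ 0.01351; observed = 15/1349 ≈ 0.01112.
Coefficient of coincidence = 0.01112/0.01351 ≈ 0.82; interference = 1 − 0.82 = 0.18.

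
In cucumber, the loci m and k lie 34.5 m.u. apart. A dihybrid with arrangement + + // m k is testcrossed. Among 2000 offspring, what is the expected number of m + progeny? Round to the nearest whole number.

A map distance of 34.5 m.u. corresponds to a recombination frequency of 0.345.
The F1 is + + / m k, so m + is a recombinant gamete class with expected frequency r/2 = 0.345/2 = 0.1725.
Expected number = 0.1725 × 2000 = 345.00 ≈ 345.

345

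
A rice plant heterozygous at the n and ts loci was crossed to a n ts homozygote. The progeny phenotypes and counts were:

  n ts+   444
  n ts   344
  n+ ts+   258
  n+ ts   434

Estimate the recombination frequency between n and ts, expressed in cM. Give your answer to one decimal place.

The two most frequent classes, n+ ts (434) and n ts+ (444), are the parental types, so the F1 was n+ ts / n ts+.
The recombinant classes are n+ ts+ and n ts: 258 + 344 = 602.
Recombination frequency = 602/1480 = 0.4068 ≈ 40.7%, i.e. 40.7 cM.

40.7 cM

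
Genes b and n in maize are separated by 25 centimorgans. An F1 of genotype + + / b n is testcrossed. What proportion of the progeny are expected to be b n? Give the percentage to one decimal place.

37.5%

A map distance of 25 centimorgans corresponds to a recombination frequency of 0.250.
The F1 is + + / b n, so b n is a parental gamete class with expected frequency (1 − r)/2 = 0.750/2 = 0.3750.
That is 0.3750 = 37.5% of the progeny.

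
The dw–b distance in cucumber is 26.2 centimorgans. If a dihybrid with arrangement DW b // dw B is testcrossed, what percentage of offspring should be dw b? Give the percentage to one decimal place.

A map distance of 26.2 centimorgans corresponds to a recombination frequency of 0.262.
The F1 is DW b / dw B, so dw b is a recombinant gamete class with expected frequency r/2 = 0.262/2 = 0.1310.
That is 0.1310 = 13.1% of the progeny.

13.1%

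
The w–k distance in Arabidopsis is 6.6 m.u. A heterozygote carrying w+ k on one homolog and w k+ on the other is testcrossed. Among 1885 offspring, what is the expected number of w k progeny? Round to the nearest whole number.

A map distance of 6.6 m.u. corresponds to a recombination frequency of 0.066.
The F1 is w+ k / w k+, so w k is a recombinant gamete class with expected frequency r/2 = 0.066/2 = 0.0330.
Expected number = 0.0330 × 1885 = 62.21 ≈ 62.

62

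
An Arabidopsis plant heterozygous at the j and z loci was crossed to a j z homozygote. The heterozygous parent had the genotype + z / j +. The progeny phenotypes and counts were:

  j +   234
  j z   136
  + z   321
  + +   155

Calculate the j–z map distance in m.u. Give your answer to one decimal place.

34.4 m.u.

The recombinant classes are + + and j z: 155 + 136 = 291.
Recombination frequency = 291/846 = 0.3440 ≈ 34.4%, i.e. 34.4 m.u.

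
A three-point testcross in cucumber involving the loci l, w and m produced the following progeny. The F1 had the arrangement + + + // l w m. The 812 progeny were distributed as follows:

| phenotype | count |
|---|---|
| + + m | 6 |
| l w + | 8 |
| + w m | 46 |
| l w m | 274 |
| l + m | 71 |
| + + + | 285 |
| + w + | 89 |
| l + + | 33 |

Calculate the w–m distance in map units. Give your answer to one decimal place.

The two rarest classes, + + m and l w +, are the double crossovers. Comparing them with the parentals, only the m allele has switched, so m is the middle locus and the order is l – m – w.
Crossovers in the m–w interval produce the single-crossover classes + w + and l + m (89 + 71 = 160) plus the double crossovers (14).
RF(m–w) = (160 + 14) / 812 = 174/812 = 0.2143 → 21.4 map units.

21.4 map units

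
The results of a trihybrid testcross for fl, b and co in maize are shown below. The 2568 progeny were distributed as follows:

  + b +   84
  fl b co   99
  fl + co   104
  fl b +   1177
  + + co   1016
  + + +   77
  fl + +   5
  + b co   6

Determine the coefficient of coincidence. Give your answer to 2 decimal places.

The two most frequent reciprocal classes, + + co and fl b +, are the parental types, so the F1 was + + co / fl b +.
The two rarest classes, + b co and fl + +, are the double crossovers. Comparing them with the parentals, only the b allele has switched, so b is the middle locus and the order is co – b – fl.
co–b: (176 + 11)/2568 = 0.0728; b–fl: (188 + 11)/2568 = 0.0775.
Expected DCO frequency = 0.0728 × 0.0775 ≈ 0.00564; observed = 11/2568 ≈ 0.00428.
Coefficient of coincidence = 0.00428/0.00564 ≈ 0.76.

0.76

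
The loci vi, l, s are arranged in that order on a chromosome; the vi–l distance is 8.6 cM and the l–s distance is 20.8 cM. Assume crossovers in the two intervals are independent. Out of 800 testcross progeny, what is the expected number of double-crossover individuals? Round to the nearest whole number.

Map distances give recombination frequencies of 0.086 and 0.208 for the two intervals.
With no interference, expected double-crossover frequency = 0.086 × 0.208 = 0.01789.
Expected number = 0.01789 × 800 = 14.31 ≈ 14.

14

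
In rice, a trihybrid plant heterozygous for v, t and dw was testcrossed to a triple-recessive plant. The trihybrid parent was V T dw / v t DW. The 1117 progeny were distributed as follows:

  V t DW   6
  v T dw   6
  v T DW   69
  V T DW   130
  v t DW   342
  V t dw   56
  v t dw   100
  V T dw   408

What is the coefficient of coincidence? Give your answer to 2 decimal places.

0.40

The two rarest classes, v T dw and V t DW, are the double crossovers. Comparing them with the parentals, only the v allele has switched, so v is the middle locus and the order is dw – v – t.
dw–v: (230 + 12)/1117 = 0.2167; v–t: (125 + 12)/1117 = 0.1226.
Expected DCO frequency = 0.2167 × 0.1226 ≈ 0.02657; observed = 12/1117 ≈ 0.01074.
Coefficient of coincidence = 0.01074/0.02657 ≈ 0.40.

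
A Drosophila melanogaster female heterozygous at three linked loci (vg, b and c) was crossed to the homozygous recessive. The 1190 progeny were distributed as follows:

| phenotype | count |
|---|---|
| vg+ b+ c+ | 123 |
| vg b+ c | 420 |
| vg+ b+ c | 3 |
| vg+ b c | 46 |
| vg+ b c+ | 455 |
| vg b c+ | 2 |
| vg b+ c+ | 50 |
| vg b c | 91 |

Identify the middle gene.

vg

The two most frequent reciprocal classes, vg b+ c and vg+ b c+, are the parental types, so the F1 was vg b+ c / vg+ b c+.
The two rarest classes, vg+ b+ c and vg b c+, are the double crossovers. Comparing them with the parentals, only the vg allele has switched, so vg is the middle locus and the order is b – vg – c.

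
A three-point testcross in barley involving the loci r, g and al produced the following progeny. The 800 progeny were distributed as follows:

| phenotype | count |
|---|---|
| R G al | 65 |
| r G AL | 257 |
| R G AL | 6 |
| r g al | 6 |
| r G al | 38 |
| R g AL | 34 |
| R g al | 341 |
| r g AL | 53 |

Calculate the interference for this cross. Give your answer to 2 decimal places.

The two most frequent reciprocal classes, r G AL and R g al, are the parental types, so the F1 was r G AL / R g al.
The two rarest classes, R G AL and r g al, are the double crossovers. Comparing them with the parentals, only the r allele has switched, so r is the middle locus and the order is al – r – g.
al–r: (72 + 12)/800 = 0.1050; r–g: (118 + 12)/800 = 0.1625.
Expected DCO frequency = 0.1050 × 0.1625 ≈ 0.01706; observed = 12/800 ≈ 0.01500.
Coefficient of coincidence = 0.01500/0.01706 ≈ 0.88; interference = 1 − 0.88 = 0.12.

0.12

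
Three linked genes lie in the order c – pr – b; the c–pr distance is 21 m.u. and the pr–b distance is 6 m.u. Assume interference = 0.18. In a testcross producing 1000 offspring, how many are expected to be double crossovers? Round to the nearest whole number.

Map distances give recombination frequencies of 0.210 and 0.060 for the two intervals.
With interference 0.18 (so coincidence = 0.82), expected double-crossover frequency = 0.210 × 0.060 × 0.82 = 0.01033.
Expected number = 0.01033 × 1000 = 10.33 ≈ 10.

10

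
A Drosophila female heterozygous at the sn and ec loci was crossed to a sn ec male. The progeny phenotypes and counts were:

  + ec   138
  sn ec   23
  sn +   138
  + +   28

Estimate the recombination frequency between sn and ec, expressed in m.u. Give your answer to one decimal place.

The two most frequent classes, + ec (138) and sn + (138), are the parental types, so the F1 was + ec / sn +.
The recombinant classes are + + and sn ec: 28 + 23 = 51.
Recombination frequency = 51/327 = 0.1560 ≈ 15.6%, i.e. 15.6 m.u.

15.6 m.u.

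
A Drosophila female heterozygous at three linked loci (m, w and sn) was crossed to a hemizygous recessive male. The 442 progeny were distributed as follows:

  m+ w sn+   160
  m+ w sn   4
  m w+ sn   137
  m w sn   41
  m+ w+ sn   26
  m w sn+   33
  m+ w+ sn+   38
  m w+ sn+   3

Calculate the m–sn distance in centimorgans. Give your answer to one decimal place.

14.9 centimorgans

The two most frequent reciprocal classes, m+ w sn+ and m w+ sn, are the parental types, so the F1 was m+ w sn+ / m w+ sn.
The two rarest classes, m+ w sn and m w+ sn+, are the double crossovers. Comparing them with the parentals, only the sn allele has switched, so sn is the middle locus and the order is m – sn – w.
Crossovers in the m–sn interval produce the single-crossover classes m w sn+ and m+ w+ sn (33 + 26 = 59) plus the double crossovers (7).
RF(m–sn) = (59 + 7) / 442 = 66/442 = 0.1493 → 14.9 centimorgans.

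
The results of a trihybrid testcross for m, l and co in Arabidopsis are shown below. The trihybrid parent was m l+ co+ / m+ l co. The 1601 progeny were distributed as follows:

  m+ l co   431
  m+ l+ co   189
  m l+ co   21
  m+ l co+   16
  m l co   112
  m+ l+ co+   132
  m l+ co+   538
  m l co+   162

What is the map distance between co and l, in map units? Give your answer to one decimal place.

The two rarest classes, m l+ co and m+ l co+, are the double crossovers. Comparing them with the parentals, only the co allele has switched, so co is the middle locus and the order is l – co – m.
Crossovers in the l–co interval produce the single-crossover classes m l co+ and m+ l+ co (162 + 189 = 351) plus the double crossovers (37).
RF(l–co) = (351 + 37) / 1601 = 388/1601 = 0.2423 → 24.2 map units.

24.2 map units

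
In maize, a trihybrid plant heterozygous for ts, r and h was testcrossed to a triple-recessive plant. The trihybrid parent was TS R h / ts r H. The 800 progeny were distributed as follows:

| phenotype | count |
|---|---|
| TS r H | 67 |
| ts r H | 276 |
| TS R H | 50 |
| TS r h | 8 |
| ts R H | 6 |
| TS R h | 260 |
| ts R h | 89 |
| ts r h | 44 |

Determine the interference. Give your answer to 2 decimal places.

0.39

The two rarest classes, TS r h and ts R H, are the double crossovers. Comparing them with the parentals, only the r allele has switched, so r is the middle locus and the order is ts – r – h.
ts–r: (156 + 14)/800 = 0.2125; r–h: (94 + 14)/800 = 0.1350.
Expected DCO frequency = 0.2125 × 0.1350 ≈ 0.02869; observed = 14/800 ≈ 0.01750.
Coefficient of coincidence = 0.01750/0.02869 ≈ 0.61; interference = 1 − 0.61 = 0.39.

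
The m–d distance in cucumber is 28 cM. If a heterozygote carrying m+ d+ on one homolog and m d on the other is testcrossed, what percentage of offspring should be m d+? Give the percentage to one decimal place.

14.0%

A map distance of 28 cM corresponds to a recombination frequency of 0.280.
The F1 is m+ d+ / m d, so m d+ is a recombinant gamete class with expected frequency r/2 = 0.280/2 = 0.1400.
That is 0.1400 = 14.0% of the progeny.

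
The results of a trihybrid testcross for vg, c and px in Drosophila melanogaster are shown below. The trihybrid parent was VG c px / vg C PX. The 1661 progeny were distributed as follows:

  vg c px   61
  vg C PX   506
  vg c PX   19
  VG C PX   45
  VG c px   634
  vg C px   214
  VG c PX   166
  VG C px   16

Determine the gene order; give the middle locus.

c

The two rarest classes, VG C px and vg c PX, are the double crossovers. Comparing them with the parentals, only the c allele has switched, so c is the middle locus and the order is px – c – vg.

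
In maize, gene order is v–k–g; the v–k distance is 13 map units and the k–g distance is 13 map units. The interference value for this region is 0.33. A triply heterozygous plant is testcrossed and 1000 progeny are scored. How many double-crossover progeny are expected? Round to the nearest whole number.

11

Map distances give recombination frequencies of 0.130 and 0.130 for the two intervals.
With interference 0.33 (so coincidence = 0.67), expected double-crossover frequency = 0.130 × 0.130 × 0.67 = 0.01132.
Expected number = 0.01132 × 1000 = 11.32 ≈ 11.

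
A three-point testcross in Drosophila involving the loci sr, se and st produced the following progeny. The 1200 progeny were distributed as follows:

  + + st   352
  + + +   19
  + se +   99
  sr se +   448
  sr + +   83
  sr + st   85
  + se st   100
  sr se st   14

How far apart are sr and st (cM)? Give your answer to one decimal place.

18.1 cM

The two most frequent reciprocal classes, + + st and sr se +, are the parental types, so the F1 was + + st / sr se +.
The two rarest classes, + + + and sr se st, are the double crossovers. Comparing them with the parentals, only the st allele has switched, so st is the middle locus and the order is se – st – sr.
Crossovers in the st–sr interval produce the single-crossover classes sr + st and + se + (85 + 99 = 184) plus the double crossovers (33).
RF(st–sr) = (184 + 33) / 1200 = 217/1200 = 0.1808 → 18.1 cM.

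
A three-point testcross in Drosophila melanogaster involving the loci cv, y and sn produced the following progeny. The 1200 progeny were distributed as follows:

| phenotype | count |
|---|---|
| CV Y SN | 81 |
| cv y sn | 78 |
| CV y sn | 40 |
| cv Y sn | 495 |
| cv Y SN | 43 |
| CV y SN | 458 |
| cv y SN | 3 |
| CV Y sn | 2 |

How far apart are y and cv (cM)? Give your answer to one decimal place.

13.7 cM

The two most frequent reciprocal classes, CV y SN and cv Y sn, are the parental types, so the F1 was CV y SN / cv Y sn.
The two rarest classes, cv y SN and CV Y sn, are the double crossovers. Comparing them with the parentals, only the cv allele has switched, so cv is the middle locus and the order is y – cv – sn.
Crossovers in the y–cv interval produce the single-crossover classes CV Y SN and cv y sn (81 + 78 = 159) plus the double crossovers (5).
RF(y–cv) = (159 + 5) / 1200 = 164/1200 = 0.1367 → 13.7 cM.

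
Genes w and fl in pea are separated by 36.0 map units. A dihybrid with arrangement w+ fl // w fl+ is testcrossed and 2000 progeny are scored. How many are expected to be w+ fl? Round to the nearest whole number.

640

A map distance of 36.0 map units corresponds to a recombination frequency of 0.360.
The F1 is w+ fl / w fl+, so w+ fl is a parental gamete class with expected frequency (1 − r)/2 = 0.640/2 = 0.3200.
Expected number = 0.3200 × 2000 = 640.00 ≈ 640.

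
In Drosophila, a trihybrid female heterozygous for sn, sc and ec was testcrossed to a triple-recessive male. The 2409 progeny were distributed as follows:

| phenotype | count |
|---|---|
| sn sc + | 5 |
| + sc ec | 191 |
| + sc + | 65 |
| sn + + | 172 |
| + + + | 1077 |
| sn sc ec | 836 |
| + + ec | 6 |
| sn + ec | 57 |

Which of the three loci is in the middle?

The two most frequent reciprocal classes, + + + and sn sc ec, are the parental types, so the F1 was + + + / sn sc ec.
The two rarest classes, + + ec and sn sc +, are the double crossovers. Comparing them with the parentals, only the ec allele has switched, so ec is the middle locus and the order is sc – ec – sn.

ec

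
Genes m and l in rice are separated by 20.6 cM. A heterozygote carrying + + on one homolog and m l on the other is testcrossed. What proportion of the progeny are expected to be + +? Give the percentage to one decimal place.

A map distance of 20.6 cM corresponds to a recombination frequency of 0.206.
The F1 is + + / m l, so + + is a parental gamete class with expected frequency (1 − r)/2 = 0.794/2 = 0.3970.
That is 0.3970 = 39.7% of the progeny.

39.7%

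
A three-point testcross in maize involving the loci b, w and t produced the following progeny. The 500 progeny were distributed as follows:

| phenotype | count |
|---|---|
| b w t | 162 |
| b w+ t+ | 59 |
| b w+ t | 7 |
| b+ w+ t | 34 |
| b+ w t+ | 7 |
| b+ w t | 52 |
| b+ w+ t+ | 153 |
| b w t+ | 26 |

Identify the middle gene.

The two most frequent reciprocal classes, b w t and b+ w+ t+, are the parental types, so the F1 was b w t / b+ w+ t+.
The two rarest classes, b w+ t and b+ w t+, are the double crossovers. Comparing them with the parentals, only the w allele has switched, so w is the middle locus and the order is t – w – b.

w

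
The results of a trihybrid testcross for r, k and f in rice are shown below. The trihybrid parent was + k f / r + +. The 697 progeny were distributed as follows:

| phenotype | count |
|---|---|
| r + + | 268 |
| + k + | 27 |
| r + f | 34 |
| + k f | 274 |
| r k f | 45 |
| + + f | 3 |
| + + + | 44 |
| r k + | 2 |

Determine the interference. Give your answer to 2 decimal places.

The two rarest classes, + + f and r k +, are the double crossovers. Comparing them with the parentals, only the k allele has switched, so k is the middle locus and the order is r – k – f.
r–k: (89 + 5)/697 = 0.1349; k–f: (61 + 5)/697 = 0.0947.
Expected DCO frequency = 0.1349 × 0.0947 ≈ 0.01278; observed = 5/697 ≈ 0.00717.
Coefficient of coincidence = 0.00717/0.01278 ≈ 0.56; interference = 1 − 0.56 = 0.44.

0.44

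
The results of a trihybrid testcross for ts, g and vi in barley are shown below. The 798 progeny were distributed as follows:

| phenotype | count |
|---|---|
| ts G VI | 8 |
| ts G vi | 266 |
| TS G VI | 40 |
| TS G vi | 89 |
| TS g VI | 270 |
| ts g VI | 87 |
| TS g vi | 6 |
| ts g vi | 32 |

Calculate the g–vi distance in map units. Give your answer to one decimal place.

10.8 map units

The two most frequent reciprocal classes, ts G vi and TS g VI, are the parental types, so the F1 was ts G vi / TS g VI.
The two rarest classes, ts G VI and TS g vi, are the double crossovers. Comparing them with the parentals, only the vi allele has switched, so vi is the middle locus and the order is ts – vi – g.
Crossovers in the vi–g interval produce the single-crossover classes ts g vi and TS G VI (32 + 40 = 72) plus the double crossovers (14).
RF(vi–g) = (72 + 14) / 798 = 86/798 = 0.1078 → 10.8 map units.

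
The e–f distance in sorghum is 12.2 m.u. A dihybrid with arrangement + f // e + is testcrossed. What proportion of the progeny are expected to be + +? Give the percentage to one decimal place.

6.1%

A map distance of 12.2 m.u. corresponds to a recombination frequency of 0.122.
The F1 is + f / e +, so + + is a recombinant gamete class with expected frequency r/2 = 0.122/2 = 0.0610.
That is 0.0610 = 6.1% of the progeny.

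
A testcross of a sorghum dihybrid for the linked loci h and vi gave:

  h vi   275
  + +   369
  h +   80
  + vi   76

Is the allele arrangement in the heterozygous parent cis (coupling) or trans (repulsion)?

The two most frequent classes are + + (369) and h vi (275); these are the parental (non-recombinant) types.
So the F1 carried + + on one chromosome and h vi on the other — the recessive alleles are on the same chromosome (cis / coupling).

cis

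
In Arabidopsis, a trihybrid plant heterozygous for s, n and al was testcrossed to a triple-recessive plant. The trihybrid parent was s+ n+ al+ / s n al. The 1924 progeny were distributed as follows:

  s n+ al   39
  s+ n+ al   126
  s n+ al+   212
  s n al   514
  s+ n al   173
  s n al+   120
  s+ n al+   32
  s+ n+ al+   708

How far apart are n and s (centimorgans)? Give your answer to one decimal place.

23.7 centimorgans

The two rarest classes, s+ n al+ and s n+ al, are the double crossovers. Comparing them with the parentals, only the n allele has switched, so n is the middle locus and the order is al – n – s.
Crossovers in the n–s interval produce the single-crossover classes s n+ al+ and s+ n al (212 + 173 = 385) plus the double crossovers (71).
RF(n–s) = (385 + 71) / 1924 = 456/1924 = 0.2370 → 23.7 centimorgans.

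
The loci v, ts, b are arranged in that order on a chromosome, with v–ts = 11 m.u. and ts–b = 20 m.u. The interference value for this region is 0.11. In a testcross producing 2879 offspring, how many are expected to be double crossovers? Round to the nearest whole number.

Map distances give recombination frequencies of 0.110 and 0.200 for the two intervals.
With interference 0.11 (so coincidence = 0.89), expected double-crossover frequency = 0.110 × 0.200 × 0.89 = 0.01958.
Expected number = 0.01958 × 2879 = 56.37 ≈ 56.

56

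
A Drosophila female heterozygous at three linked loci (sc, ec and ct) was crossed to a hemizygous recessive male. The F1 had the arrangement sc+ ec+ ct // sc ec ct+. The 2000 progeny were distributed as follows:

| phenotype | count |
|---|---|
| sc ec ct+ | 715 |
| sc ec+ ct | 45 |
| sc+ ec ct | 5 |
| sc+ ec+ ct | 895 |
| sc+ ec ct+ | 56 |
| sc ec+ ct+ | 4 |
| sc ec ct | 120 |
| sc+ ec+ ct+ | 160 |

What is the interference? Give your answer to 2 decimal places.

0.43

The two rarest classes, sc+ ec ct and sc ec+ ct+, are the double crossovers. Comparing them with the parentals, only the ec allele has switched, so ec is the middle locus and the order is sc – ec – ct.
sc–ec: (101 + 9)/2000 = 0.0550; ec–ct: (280 + 9)/2000 = 0.1445.
Expected DCO frequency = 0.0550 × 0.1445 ≈ 0.00795; observed = 9/2000 ≈ 0.00450.
Coefficient of coincidence = 0.00450/0.00795 ≈ 0.57; interference = 1 − 0.57 = 0.43.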